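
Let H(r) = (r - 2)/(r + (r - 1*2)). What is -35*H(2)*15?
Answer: 0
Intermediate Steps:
H(r) = (-2 + r)/(-2 + 2*r) (H(r) = (-2 + r)/(r + (r - 2)) = (-2 + r)/(r + (-2 + r)) = (-2 + r)/(-2 + 2*r))
-35*H(2)*15 = -35*(-2 + 2)/(2*(-1 + 2))*15 = -35*0/(2*1)*15 = -35*0/2*15 = -35*0*15 = 0*15 = 0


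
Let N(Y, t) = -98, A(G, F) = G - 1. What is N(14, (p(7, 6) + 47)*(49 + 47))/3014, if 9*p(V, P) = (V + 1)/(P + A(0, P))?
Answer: -49/1507 ≈ -0.032515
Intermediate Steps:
A(G, F) = -1 + G
p(V, P) = (1 + V)/(9*(-1 + P)) (p(V, P) = ((V + 1)/(P + (-1 + 0)))/9 = ((1 + V)/(P - 1))/9 = ((1 + V)/(-1 + P))/9 = (1 + V)/(9*(-1 + P)))
N(14, (p(7, 6) + 47)*(49 + 47))/3014 = -98/3014 = -98*1/3014 = -49/1507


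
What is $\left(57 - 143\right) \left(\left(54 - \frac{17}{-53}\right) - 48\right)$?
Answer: $- \frac{28810}{53} \approx -543.58$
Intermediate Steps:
$\left(57 - 143\right) \left(\left(54 - \frac{17}{-53}\right) - 48\right) = - 86 \left(\left(54 - - \frac{17}{53}\right) - 48\right) = - 86 \left(\left(54 + \frac{17}{53}\right) - 48\right) = - 86 \left(\frac{2879}{53} - 48\right) = \left(-86\right) \frac{335}{53} = - \frac{28810}{53}$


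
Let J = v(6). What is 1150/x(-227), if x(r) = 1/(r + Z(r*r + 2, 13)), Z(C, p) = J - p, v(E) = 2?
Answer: -273700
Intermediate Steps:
J = 2
Z(C, p) = 2 - p
x(r) = 1/(-11 + r) (x(r) = 1/(r + (2 - 1*13)) = 1/(r + (2 - 13)) = 1/(r - 11) = 1/(-11 + r))
1150/x(-227) = 1150/(1/(-11 - 227)) = 1150/(1/(-238)) = 1150/(-1/238) = 1150*(-238) = -273700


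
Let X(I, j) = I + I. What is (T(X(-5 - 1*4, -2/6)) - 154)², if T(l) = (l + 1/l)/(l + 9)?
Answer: 606292129/26244 ≈ 23102.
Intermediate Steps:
X(I, j) = 2*I
T(l) = (l + 1/l)/(9 + l)
(T(X(-5 - 1*4, -2/6)) - 154)² = ((1 + (2*(-5 - 1*4))²)/(((2*(-5 - 1*4)))*(9 + 2*(-5 - 1*4))) - 154)² = ((1 + (2*(-5 - 4))²)/(((2*(-5 - 4)))*(9 + 2*(-5 - 4))) - 154)² = ((1 + (2*(-9))²)/(((2*(-9)))*(9 + 2*(-9))) - 154)² = ((1 + (-18)²)/((-18)*(9 - 18)) - 154)² = (-1/18*(1 + 324)/(-9) - 154)² = (-1/18*(-⅑)*325 - 154)² = (325/162 - 154)² = (-24623/162)² = 606292129/26244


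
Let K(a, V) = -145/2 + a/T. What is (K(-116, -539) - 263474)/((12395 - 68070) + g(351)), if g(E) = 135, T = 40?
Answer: 1317747/277700 ≈ 4.7452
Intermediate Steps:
K(a, V) = -145/2 + a/40
(K(-116, -539) - 263474)/((12395 - 68070) + g(351)) = ((-145/2 + (1/40)*(-116)) - 263474)/((12395 - 68070) + 135) = ((-145/2 - 29/10) - 263474)/(-55675 + 135) = (-377/5 - 263474)/(-55540) = -1317747/5*(-1/55540) = 1317747/277700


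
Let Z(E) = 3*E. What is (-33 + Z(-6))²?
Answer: 2601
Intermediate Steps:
(-33 + Z(-6))² = (-33 + 3*(-6))² = (-33 - 18)² = (-51)² = 2601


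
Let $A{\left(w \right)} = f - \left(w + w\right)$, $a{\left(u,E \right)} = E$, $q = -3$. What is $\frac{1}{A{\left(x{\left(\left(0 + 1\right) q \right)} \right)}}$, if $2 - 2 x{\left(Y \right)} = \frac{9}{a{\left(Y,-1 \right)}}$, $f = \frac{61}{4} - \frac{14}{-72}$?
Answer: $\frac{9}{40} \approx 0.225$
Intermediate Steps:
$f = \frac{139}{9}$ ($f = 61 \cdot \frac{1}{4} - - \frac{7}{36} = \frac{61}{4} + \frac{7}{36} = \frac{139}{9} \approx 15.444$)
$x{\left(Y \right)} = \frac{11}{2}$ ($x{\left(Y \right)} = 1 - \frac{9 \frac{1}{-1}}{2} = 1 - \frac{9 \left(-1\right)}{2} = 1 - - \frac{9}{2} = 1 + \frac{9}{2} = \frac{11}{2}$)
$A{\left(w \right)} = \frac{139}{9} - 2 w$ ($A{\left(w \right)} = \frac{139}{9} - \left(w + w\right) = \frac{139}{9} - 2 w$)
$\frac{1}{A{\left(x{\left(\left(0 + 1\right) q \right)} \right)}} = \frac{1}{\frac{139}{9} - 11} = \frac{1}{\frac{40}{9}} = \frac{9}{40}$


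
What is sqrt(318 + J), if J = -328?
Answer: I*sqrt(10) ≈ 3.1623*I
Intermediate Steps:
sqrt(318 + J) = sqrt(318 - 328) = sqrt(-10) = I*sqrt(10)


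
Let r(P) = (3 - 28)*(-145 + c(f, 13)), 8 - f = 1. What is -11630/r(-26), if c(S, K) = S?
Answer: -1163/345 ≈ -3.3710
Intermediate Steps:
f = 7 (f = 8 - 1*1 = 8 - 1 = 7)
r(P) = 3450 (r(P) = (3 - 28)*(-145 + 7) = -25*(-138) = 3450)
-11630/r(-26) = -11630/3450 = -11630*1/3450 = -1163/345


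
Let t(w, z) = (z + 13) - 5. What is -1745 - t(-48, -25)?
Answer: -1728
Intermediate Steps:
t(w, z) = 8 + z (t(w, z) = (13 + z) - 5 = 8 + z)
-1745 - t(-48, -25) = -1745 - (8 - 25) = -1745 - 1*(-17) = -1745 + 17 = -1728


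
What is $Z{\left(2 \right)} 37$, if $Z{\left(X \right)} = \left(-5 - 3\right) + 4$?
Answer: $-148$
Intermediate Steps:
$Z{\left(X \right)} = -4$ ($Z{\left(X \right)} = -8 + 4 = -4$)
$Z{\left(2 \right)} 37 = \left(-4\right) 37 = -148$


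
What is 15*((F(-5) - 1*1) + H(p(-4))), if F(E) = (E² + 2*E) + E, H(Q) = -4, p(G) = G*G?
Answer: 75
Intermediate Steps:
p(G) = G²
F(E) = E² + 3*E
15*((F(-5) - 1*1) + H(p(-4))) = 15*((-5*(3 - 5) - 1*1) - 4) = 15*((-5*(-2) - 1) - 4) = 15*((10 - 1) - 4) = 15*(9 - 4) = 15*5 = 75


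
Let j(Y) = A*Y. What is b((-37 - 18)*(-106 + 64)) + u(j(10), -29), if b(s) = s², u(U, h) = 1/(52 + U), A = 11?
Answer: 864448201/162 ≈ 5.3361e+6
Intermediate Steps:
j(Y) = 11*Y
b((-37 - 18)*(-106 + 64)) + u(j(10), -29) = ((-37 - 18)*(-106 + 64))² + 1/(52 + 11*10) = (-55*(-42))² + 1/(52 + 110) = 2310² + 1/162 = 5336100 + 1/162 = 864448201/162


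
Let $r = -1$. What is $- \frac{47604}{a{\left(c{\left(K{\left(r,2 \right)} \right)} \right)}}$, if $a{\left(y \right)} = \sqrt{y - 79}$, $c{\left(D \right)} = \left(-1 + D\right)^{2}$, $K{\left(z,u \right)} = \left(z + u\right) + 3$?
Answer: $\frac{23802 i \sqrt{70}}{35} \approx 5689.8 i$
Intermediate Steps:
$K{\left(z,u \right)} = 3 + u + z$ ($K{\left(z,u \right)} = \left(u + z\right) + 3 = 3 + u + z$)
$a{\left(y \right)} = \sqrt{-79 + y}$
$- \frac{47604}{a{\left(c{\left(K{\left(r,2 \right)} \right)} \right)}} = - \frac{47604}{\sqrt{-79 + \left(-1 + \left(3 + 2 - 1\right)\right)^{2}}} = - \frac{47604}{\sqrt{-79 + \left(-1 + 4\right)^{2}}} = - \frac{47604}{\sqrt{-79 + 3^{2}}} = - \frac{47604}{\sqrt{-79 + 9}} = - \frac{47604}{\sqrt{-70}} = - \frac{47604}{i \sqrt{70}} = - 47604 \left(- \frac{i \sqrt{70}}{70}\right) = \frac{23802 i \sqrt{70}}{35}$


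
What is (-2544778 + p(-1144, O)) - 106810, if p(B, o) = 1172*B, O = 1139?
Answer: -3992356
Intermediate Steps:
(-2544778 + p(-1144, O)) - 106810 = (-2544778 + 1172*(-1144)) - 106810 = (-2544778 - 1340768) - 106810 = -3885546 - 106810 = -3992356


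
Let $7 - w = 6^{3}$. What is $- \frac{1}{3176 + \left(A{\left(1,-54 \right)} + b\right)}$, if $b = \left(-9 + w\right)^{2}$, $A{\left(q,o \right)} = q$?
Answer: $- \frac{1}{50701} \approx -1.9723 \cdot 10^{-5}$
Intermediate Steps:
$w = -209$ ($w = 7 - 6^{3} = 7 - 216 = -209$)
$b = 47524$ ($b = \left(-9 - 209\right)^{2} = \left(-218\right)^{2} = 47524$)
$- \frac{1}{3176 + \left(A{\left(1,-54 \right)} + b\right)} = - \frac{1}{3176 + \left(1 + 47524\right)} = - \frac{1}{3176 + 47525} = - \frac{1}{50701}$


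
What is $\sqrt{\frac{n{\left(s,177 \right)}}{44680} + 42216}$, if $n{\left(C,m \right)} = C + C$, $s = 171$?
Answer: $\frac{\sqrt{5267244837435}}{11170} \approx 205.47$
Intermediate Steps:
$n{\left(C,m \right)} = 2 C$
$\sqrt{\frac{n{\left(s,177 \right)}}{44680} + 42216} = \sqrt{\frac{2 \cdot 171}{44680} + 42216} = \sqrt{342 \cdot \frac{1}{44680} + 42216} = \sqrt{\frac{171}{22340} + 42216} = \sqrt{\frac{943105611}{22340}} = \frac{\sqrt{5267244837435}}{11170}$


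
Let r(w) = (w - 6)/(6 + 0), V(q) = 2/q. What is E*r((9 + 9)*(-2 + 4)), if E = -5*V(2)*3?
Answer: -75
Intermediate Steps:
r(w) = -1 + w/6 (r(w) = (-6 + w)/6 = (-6 + w)*(⅙) = -1 + w/6)
E = -15 (E = -10/2*3 = -5*1*3 = -5*3 = -15)
E*r((9 + 9)*(-2 + 4)) = -15*(-1 + ((9 + 9)*(-2 + 4))/6) = -15*(-1 + (18*2)/6) = -15*(-1 + (⅙)*36) = -15*(-1 + 6) = -15*5 = -75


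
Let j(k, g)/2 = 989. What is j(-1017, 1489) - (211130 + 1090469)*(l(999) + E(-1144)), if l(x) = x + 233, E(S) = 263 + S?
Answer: -456859271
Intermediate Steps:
j(k, g) = 1978 (j(k, g) = 2*989 = 1978)
l(x) = 233 + x
j(-1017, 1489) - (211130 + 1090469)*(l(999) + E(-1144)) = 1978 - (211130 + 1090469)*((233 + 999) + (263 - 1144)) = 1978 - 1301599*(1232 - 881) = 1978 - 1301599*351 = 1978 - 1*456861249 = 1978 - 456861249 = -456859271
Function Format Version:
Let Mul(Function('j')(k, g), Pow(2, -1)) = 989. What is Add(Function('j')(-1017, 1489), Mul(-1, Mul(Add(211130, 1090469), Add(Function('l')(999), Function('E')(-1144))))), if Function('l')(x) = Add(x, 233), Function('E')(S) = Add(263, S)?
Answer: -456859271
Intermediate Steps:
Function('j')(k, g) = 1978 (Function('j')(k, g) = Mul(2, 989) = 1978)
Function('l')(x) = Add(233, x)
Add(Function('j')(-1017, 1489), Mul(-1, Mul(Add(211130, 1090469), Add(Function('l')(999), Function('E')(-1144))))) = Add(1978, Mul(-1, Mul(Add(211130, 1090469), Add(Add(233, 999), Add(263, -1144))))) = Add(1978, Mul(-1, Mul(1301599, Add(1232, -881)))) = Add(1978, Mul(-1, Mul(1301599, 351))) = Add(1978, Mul(-1, 456861249)) = Add(1978, -456861249) = -456859271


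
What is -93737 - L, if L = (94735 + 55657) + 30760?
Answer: -274889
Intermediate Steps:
L = 181152 (L = 150392 + 30760 = 181152)
-93737 - L = -93737 - 1*181152 = -93737 - 181152 = -274889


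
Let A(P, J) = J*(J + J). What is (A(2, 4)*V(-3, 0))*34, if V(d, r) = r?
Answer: 0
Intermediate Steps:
A(P, J) = 2*J**2 (A(P, J) = J*(2*J) = 2*J**2)
(A(2, 4)*V(-3, 0))*34 = ((2*4**2)*0)*34 = ((2*16)*0)*34 = (32*0)*34 = 0*34 = 0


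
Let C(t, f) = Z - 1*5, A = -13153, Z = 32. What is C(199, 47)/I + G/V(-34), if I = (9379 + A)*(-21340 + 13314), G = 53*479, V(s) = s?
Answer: -7538974285/10096708 ≈ -746.68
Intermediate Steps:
C(t, f) = 27 (C(t, f) = 32 - 1*5 = 32 - 5 = 27)
G = 25387
I = 30290124 (I = (9379 - 13153)*(-21340 + 13314) = -3774*(-8026) = 30290124)
C(199, 47)/I + G/V(-34) = 27/30290124 + 25387/(-34) = 27*(1/30290124) + 25387*(-1/34) = 9/10096708 - 25387/34 = -7538974285/10096708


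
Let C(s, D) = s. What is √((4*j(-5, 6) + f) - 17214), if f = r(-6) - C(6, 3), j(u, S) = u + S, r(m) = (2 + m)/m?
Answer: 7*I*√3162/3 ≈ 131.21*I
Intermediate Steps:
r(m) = (2 + m)/m
j(u, S) = S + u
f = -16/3 (f = (2 - 6)/(-6) - 1*6 = -⅙*(-4) - 6 = ⅔ - 6 = -16/3 ≈ -5.3333)
√((4*j(-5, 6) + f) - 17214) = √((4*(6 - 5) - 16/3) - 17214) = √((4*1 - 16/3) - 17214) = √((4 - 16/3) - 17214) = √(-4/3 - 17214) = √(-51646/3) = 7*I*√3162/3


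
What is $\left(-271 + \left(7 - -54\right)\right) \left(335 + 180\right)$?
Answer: $-108150$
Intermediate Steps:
$\left(-271 + \left(7 - -54\right)\right) \left(335 + 180\right) = \left(-271 + \left(7 + 54\right)\right) 515 = \left(-271 + 61\right) 515 = \left(-210\right) 515 = -108150$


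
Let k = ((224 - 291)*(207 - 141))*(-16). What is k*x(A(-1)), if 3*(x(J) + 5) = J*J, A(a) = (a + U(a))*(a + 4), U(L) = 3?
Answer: 495264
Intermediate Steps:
A(a) = (3 + a)*(4 + a) (A(a) = (a + 3)*(a + 4) = (3 + a)*(4 + a))
x(J) = -5 + J²/3 (x(J) = -5 + (J*J)/3 = -5 + J²/3)
k = 70752 (k = -67*66*(-16) = -4422*(-16) = 70752)
k*x(A(-1)) = 70752*(-5 + (12 + (-1)² + 7*(-1))²/3) = 70752*(-5 + (12 + 1 - 7)²/3) = 70752*(-5 + (⅓)*6²) = 70752*(-5 + (⅓)*36) = 70752*(-5 + 12) = 70752*7 = 495264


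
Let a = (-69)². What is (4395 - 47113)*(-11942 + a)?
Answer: 306757958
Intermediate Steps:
a = 4761
(4395 - 47113)*(-11942 + a) = (4395 - 47113)*(-11942 + 4761) = -42718*(-7181) = 306757958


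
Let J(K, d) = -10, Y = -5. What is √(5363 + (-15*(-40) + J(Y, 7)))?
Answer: √5953 ≈ 77.156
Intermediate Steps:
√(5363 + (-15*(-40) + J(Y, 7))) = √(5363 + (-15*(-40) - 10)) = √(5363 + (600 - 10)) = √(5363 + 590) = √5953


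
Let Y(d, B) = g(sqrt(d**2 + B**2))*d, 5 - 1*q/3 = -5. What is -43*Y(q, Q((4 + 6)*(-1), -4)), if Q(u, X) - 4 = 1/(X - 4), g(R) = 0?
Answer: 0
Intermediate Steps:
q = 30 (q = 15 - 3*(-5) = 15 + 15 = 30)
Q(u, X) = 4 + 1/(-4 + X) (Q(u, X) = 4 + 1/(X - 4) = 4 + 1/(-4 + X))
Y(d, B) = 0 (Y(d, B) = 0*d = 0)
-43*Y(q, Q((4 + 6)*(-1), -4)) = -43*0 = 0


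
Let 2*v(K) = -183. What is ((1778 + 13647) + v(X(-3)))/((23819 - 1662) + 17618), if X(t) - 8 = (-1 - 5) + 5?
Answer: 30667/79550 ≈ 0.38551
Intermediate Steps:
X(t) = 7 (X(t) = 8 + ((-1 - 5) + 5) = 8 + (-6 + 5) = 8 - 1 = 7)
v(K) = -183/2 (v(K) = (½)*(-183) = -183/2)
((1778 + 13647) + v(X(-3)))/((23819 - 1662) + 17618) = ((1778 + 13647) - 183/2)/((23819 - 1662) + 17618) = (15425 - 183/2)/(22157 + 17618) = (30667/2)/39775 = (30667/2)*(1/39775) = 30667/79550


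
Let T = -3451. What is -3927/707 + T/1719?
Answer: -1312910/173619 ≈ -7.5620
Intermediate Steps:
-3927/707 + T/1719 = -3927/707 - 3451/1719 = -3927*1/707 - 3451*1/1719 = -561/101 - 3451/1719 = -1312910/173619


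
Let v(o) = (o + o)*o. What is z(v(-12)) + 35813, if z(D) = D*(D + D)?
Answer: 201701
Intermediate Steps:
v(o) = 2*o**2 (v(o) = (2*o)*o = 2*o**2)
z(D) = 2*D**2 (z(D) = D*(2*D) = 2*D**2)
z(v(-12)) + 35813 = 2*(2*(-12)**2)**2 + 35813 = 2*(2*144)**2 + 35813 = 2*288**2 + 35813 = 2*82944 + 35813 = 165888 + 35813 = 201701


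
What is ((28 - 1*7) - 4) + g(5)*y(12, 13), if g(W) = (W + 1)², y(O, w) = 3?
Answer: 125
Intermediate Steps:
g(W) = (1 + W)²
((28 - 1*7) - 4) + g(5)*y(12, 13) = ((28 - 1*7) - 4) + (1 + 5)²*3 = ((28 - 7) - 4) + 6²*3 = (21 - 4) + 36*3 = 17 + 108 = 125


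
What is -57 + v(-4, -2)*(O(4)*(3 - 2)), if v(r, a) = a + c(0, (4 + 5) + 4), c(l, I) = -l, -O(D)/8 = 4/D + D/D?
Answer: -25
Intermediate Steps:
O(D) = -8 - 32/D (O(D) = -8*(4/D + D/D) = -8*(4/D + 1) = -8*(1 + 4/D) = -8 - 32/D)
v(r, a) = a (v(r, a) = a - 1*0 = a + 0 = a)
-57 + v(-4, -2)*(O(4)*(3 - 2)) = -57 - 2*(-8 - 32/4)*(3 - 2) = -57 - 2*(-8 - 32*1/4) = -57 - 2*(-8 - 8) = -57 - (-32) = -57 - 2*(-16) = -57 + 32 = -25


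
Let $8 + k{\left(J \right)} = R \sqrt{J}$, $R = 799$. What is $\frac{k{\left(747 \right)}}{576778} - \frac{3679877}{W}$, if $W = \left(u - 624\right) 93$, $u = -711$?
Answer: $\frac{1061235551533}{35804936295} + \frac{2397 \sqrt{83}}{576778} \approx 29.677$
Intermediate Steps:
$W = -124155$ ($W = \left(-711 - 624\right) 93 = \left(-1335\right) 93 = -124155$)
$k{\left(J \right)} = -8 + 799 \sqrt{J}$
$\frac{k{\left(747 \right)}}{576778} - \frac{3679877}{W} = \frac{-8 + 799 \sqrt{747}}{576778} - \frac{3679877}{-124155} = \left(-8 + 799 \cdot 3 \sqrt{83}\right) \frac{1}{576778} - - \frac{3679877}{124155} = \left(-8 + 2397 \sqrt{83}\right) \frac{1}{576778} + \frac{3679877}{124155} = \left(- \frac{4}{288389} + \frac{2397 \sqrt{83}}{576778}\right) + \frac{3679877}{124155} = \frac{1061235551533}{35804936295} + \frac{2397 \sqrt{83}}{576778}$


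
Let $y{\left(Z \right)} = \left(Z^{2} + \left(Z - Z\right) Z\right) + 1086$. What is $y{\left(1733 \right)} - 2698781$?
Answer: $305594$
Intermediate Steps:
$y{\left(Z \right)} = 1086 + Z^{2}$ ($y{\left(Z \right)} = \left(Z^{2} + 0 Z\right) + 1086 = \left(Z^{2} + 0\right) + 1086 = Z^{2} + 1086 = 1086 + Z^{2}$)
$y{\left(1733 \right)} - 2698781 = \left(1086 + 1733^{2}\right) - 2698781 = \left(1086 + 3003289\right) - 2698781 = 3004375 - 2698781 = 305594$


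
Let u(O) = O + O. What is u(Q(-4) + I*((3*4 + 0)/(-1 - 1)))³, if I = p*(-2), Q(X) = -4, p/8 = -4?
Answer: -467288576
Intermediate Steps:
p = -32 (p = 8*(-4) = -32)
I = 64 (I = -32*(-2) = 64)
u(O) = 2*O
u(Q(-4) + I*((3*4 + 0)/(-1 - 1)))³ = (2*(-4 + 64*((3*4 + 0)/(-1 - 1))))³ = (2*(-4 + 64*((12 + 0)/(-2))))³ = (2*(-4 + 64*(12*(-½))))³ = (2*(-4 + 64*(-6)))³ = (2*(-4 - 384))³ = (2*(-388))³ = (-776)³ = -467288576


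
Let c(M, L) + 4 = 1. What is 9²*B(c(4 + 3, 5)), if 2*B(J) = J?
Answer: -243/2 ≈ -121.50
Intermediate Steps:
c(M, L) = -3 (c(M, L) = -4 + 1 = -3)
B(J) = J/2
9²*B(c(4 + 3, 5)) = 9²*((½)*(-3)) = 81*(-3/2) = -243/2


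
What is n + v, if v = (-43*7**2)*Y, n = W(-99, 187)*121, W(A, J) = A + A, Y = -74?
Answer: 131960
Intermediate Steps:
W(A, J) = 2*A
n = -23958 (n = (2*(-99))*121 = -198*121 = -23958)
v = 155918 (v = -43*7**2*(-74) = -43*49*(-74) = -2107*(-74) = 155918)
n + v = -23958 + 155918 = 131960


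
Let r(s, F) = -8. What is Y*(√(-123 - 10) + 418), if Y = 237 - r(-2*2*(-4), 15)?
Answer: 102410 + 245*I*√133 ≈ 1.0241e+5 + 2825.5*I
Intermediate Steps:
Y = 245 (Y = 237 - 1*(-8) = 237 + 8 = 245)
Y*(√(-123 - 10) + 418) = 245*(√(-123 - 10) + 418) = 245*(√(-133) + 418) = 245*(I*√133 + 418) = 245*(418 + I*√133) = 102410 + 245*I*√133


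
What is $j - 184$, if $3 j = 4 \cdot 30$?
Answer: $-144$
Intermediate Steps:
$j = 40$ ($j = \frac{4 \cdot 30}{3} = \frac{1}{3} \cdot 120 = 40$)
$j - 184 = 40 - 184 = -144$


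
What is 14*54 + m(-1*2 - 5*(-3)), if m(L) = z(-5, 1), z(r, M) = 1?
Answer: 757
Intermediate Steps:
m(L) = 1
14*54 + m(-1*2 - 5*(-3)) = 14*54 + 1 = 756 + 1 = 757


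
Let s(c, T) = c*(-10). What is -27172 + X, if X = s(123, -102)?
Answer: -28402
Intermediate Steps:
s(c, T) = -10*c
X = -1230 (X = -10*123 = -1230)
-27172 + X = -27172 - 1230 = -28402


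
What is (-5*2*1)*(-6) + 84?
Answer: 144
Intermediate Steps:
(-5*2*1)*(-6) + 84 = -10*1*(-6) + 84 = -10*(-6) + 84 = 60 + 84 = 144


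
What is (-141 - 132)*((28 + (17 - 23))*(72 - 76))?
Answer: 24024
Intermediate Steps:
(-141 - 132)*((28 + (17 - 23))*(72 - 76)) = -273*(28 - 6)*(-4) = -6006*(-4) = -273*(-88) = 24024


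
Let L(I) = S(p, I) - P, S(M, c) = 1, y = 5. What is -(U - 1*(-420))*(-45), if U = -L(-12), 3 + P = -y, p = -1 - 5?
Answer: 18495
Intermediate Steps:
p = -6
P = -8 (P = -3 - 1*5 = -3 - 5 = -8)
L(I) = 9 (L(I) = 1 - 1*(-8) = 1 + 8 = 9)
U = -9 (U = -1*9 = -9)
-(U - 1*(-420))*(-45) = -(-9 - 1*(-420))*(-45) = -(-9 + 420)*(-45) = -411*(-45) = -1*(-18495) = 18495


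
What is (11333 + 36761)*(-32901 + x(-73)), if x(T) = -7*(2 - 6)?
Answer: -1580994062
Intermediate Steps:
x(T) = 28 (x(T) = -7*(-4) = 28)
(11333 + 36761)*(-32901 + x(-73)) = (11333 + 36761)*(-32901 + 28) = 48094*(-32873) = -1580994062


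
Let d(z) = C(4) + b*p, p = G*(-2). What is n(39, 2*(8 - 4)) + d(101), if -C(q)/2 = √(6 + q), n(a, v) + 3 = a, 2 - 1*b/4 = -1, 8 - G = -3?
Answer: -228 - 2*√10 ≈ -234.32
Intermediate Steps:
G = 11 (G = 8 - 1*(-3) = 8 + 3 = 11)
b = 12 (b = 8 - 4*(-1) = 8 + 4 = 12)
p = -22 (p = 11*(-2) = -22)
n(a, v) = -3 + a
C(q) = -2*√(6 + q)
d(z) = -264 - 2*√10 (d(z) = -2*√(6 + 4) + 12*(-22) = -2*√10 - 264 = -264 - 2*√10)
n(39, 2*(8 - 4)) + d(101) = (-3 + 39) + (-264 - 2*√10) = 36 + (-264 - 2*√10) = -228 - 2*√10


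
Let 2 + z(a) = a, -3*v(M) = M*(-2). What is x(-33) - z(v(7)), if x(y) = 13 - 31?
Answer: -62/3 ≈ -20.667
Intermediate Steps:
x(y) = -18
v(M) = 2*M/3 (v(M) = -M*(-2)/3 = -(-2)*M/3 = 2*M/3)
z(a) = -2 + a
x(-33) - z(v(7)) = -18 - (-2 + (⅔)*7) = -18 - (-2 + 14/3) = -18 - 1*8/3 = -18 - 8/3 = -62/3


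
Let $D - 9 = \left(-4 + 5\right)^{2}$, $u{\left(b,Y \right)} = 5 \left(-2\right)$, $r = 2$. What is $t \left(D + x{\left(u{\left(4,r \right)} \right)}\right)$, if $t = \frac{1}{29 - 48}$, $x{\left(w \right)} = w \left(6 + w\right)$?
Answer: $- \frac{50}{19} \approx -2.6316$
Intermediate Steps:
$u{\left(b,Y \right)} = -10$
$D = 10$ ($D = 9 + \left(-4 + 5\right)^{2} = 9 + 1^{2} = 9 + 1 = 10$)
$t = - \frac{1}{19}$ ($t = \frac{1}{-19} = - \frac{1}{19} \approx -0.052632$)
$t \left(D + x{\left(u{\left(4,r \right)} \right)}\right) = - \frac{10 - 10 \left(6 - 10\right)}{19} = - \frac{10 - -40}{19} = - \frac{10 + 40}{19} = \left(- \frac{1}{19}\right) 50 = - \frac{50}{19}$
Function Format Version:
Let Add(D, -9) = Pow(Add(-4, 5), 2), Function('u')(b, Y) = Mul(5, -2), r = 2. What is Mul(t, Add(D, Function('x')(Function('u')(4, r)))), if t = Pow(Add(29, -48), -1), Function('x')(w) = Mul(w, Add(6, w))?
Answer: Rational(-50, 19) ≈ -2.6316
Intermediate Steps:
Function('u')(b, Y) = -10
D = 10 (D = Add(9, Pow(Add(-4, 5), 2)) = Add(9, Pow(1, 2)) = Add(9, 1) = 10)
t = Rational(-1, 19) (t = Pow(-19, -1) = Rational(-1, 19) ≈ -0.052632)
Mul(t, Add(D, Function('x')(Function('u')(4, r)))) = Mul(Rational(-1, 19), Add(10, Mul(-10, Add(6, -10)))) = Mul(Rational(-1, 19), Add(10, Mul(-10, -4))) = Mul(Rational(-1, 19), Add(10, 40)) = Mul(Rational(-1, 19), 50) = Rational(-50, 19)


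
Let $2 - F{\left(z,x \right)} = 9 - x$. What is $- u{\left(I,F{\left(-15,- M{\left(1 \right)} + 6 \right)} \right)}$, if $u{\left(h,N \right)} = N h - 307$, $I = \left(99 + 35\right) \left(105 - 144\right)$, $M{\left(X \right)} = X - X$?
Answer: $-4919$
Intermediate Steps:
$M{\left(X \right)} = 0$
$F{\left(z,x \right)} = -7 + x$ ($F{\left(z,x \right)} = 2 - \left(9 - x\right) = 2 + \left(-9 + x\right) = -7 + x$)
$I = -5226$ ($I = 134 \left(-39\right) = -5226$)
$u{\left(h,N \right)} = -307 + N h$
$- u{\left(I,F{\left(-15,- M{\left(1 \right)} + 6 \right)} \right)} = - (-307 + \left(-7 + \left(\left(-1\right) 0 + 6\right)\right) \left(-5226\right)) = - (-307 + \left(-7 + \left(0 + 6\right)\right) \left(-5226\right)) = - (-307 + \left(-7 + 6\right) \left(-5226\right)) = - (-307 - -5226) = - (-307 + 5226) = \left(-1\right) 4919 = -4919$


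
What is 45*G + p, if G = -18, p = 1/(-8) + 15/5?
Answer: -6457/8 ≈ -807.13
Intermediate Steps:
p = 23/8 (p = 1*(-⅛) + 15*(⅕) = -⅛ + 3 = 23/8 ≈ 2.8750)
45*G + p = 45*(-18) + 23/8 = -810 + 23/8 = -6457/8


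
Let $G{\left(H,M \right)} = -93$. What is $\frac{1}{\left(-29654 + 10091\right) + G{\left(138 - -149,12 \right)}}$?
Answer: $- \frac{1}{19656} \approx -5.0875 \cdot 10^{-5}$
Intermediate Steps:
$\frac{1}{\left(-29654 + 10091\right) + G{\left(138 - -149,12 \right)}} = \frac{1}{\left(-29654 + 10091\right) - 93} = \frac{1}{-19563 - 93} = \frac{1}{-19656} = - \frac{1}{19656}$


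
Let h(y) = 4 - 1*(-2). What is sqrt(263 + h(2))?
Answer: sqrt(269) ≈ 16.401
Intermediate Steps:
h(y) = 6 (h(y) = 4 + 2 = 6)
sqrt(263 + h(2)) = sqrt(263 + 6) = sqrt(269)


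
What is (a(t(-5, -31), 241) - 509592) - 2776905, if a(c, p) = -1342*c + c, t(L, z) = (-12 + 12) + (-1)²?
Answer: -3287838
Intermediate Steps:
t(L, z) = 1 (t(L, z) = 0 + 1 = 1)
a(c, p) = -1341*c
(a(t(-5, -31), 241) - 509592) - 2776905 = (-1341*1 - 509592) - 2776905 = (-1341 - 509592) - 2776905 = -510933 - 2776905 = -3287838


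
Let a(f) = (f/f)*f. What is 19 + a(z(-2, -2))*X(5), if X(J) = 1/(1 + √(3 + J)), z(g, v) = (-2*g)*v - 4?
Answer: 145/7 - 24*√2/7 ≈ 15.866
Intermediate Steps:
z(g, v) = -4 - 2*g*v (z(g, v) = -2*g*v - 4 = -4 - 2*g*v)
a(f) = f (a(f) = 1*f = f)
19 + a(z(-2, -2))*X(5) = 19 + (-4 - 2*(-2)*(-2))/(1 + √(3 + 5)) = 19 + (-4 - 8)/(1 + √8) = 19 - 12/(1 + 2*√2)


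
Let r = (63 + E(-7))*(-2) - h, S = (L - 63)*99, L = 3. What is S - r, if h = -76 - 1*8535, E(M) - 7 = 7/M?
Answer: -14413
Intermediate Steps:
S = -5940 (S = (3 - 63)*99 = -60*99 = -5940)
E(M) = 7 + 7/M
h = -8611 (h = -76 - 8535 = -8611)
r = 8473 (r = (63 + (7 + 7/(-7)))*(-2) - 1*(-8611) = (63 + (7 + 7*(-⅐)))*(-2) + 8611 = (63 + (7 - 1))*(-2) + 8611 = (63 + 6)*(-2) + 8611 = 69*(-2) + 8611 = -138 + 8611 = 8473)
S - r = -5940 - 1*8473 = -5940 - 8473 = -14413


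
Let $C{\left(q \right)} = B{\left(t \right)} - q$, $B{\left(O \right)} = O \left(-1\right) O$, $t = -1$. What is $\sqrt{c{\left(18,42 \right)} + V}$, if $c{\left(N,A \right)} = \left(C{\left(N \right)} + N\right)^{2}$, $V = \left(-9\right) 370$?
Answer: $i \sqrt{3329} \approx 57.698 i$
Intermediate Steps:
$V = -3330$
$B{\left(O \right)} = - O^{2}$ ($B{\left(O \right)} = - O O = - O^{2}$)
$C{\left(q \right)} = -1 - q$ ($C{\left(q \right)} = - \left(-1\right)^{2} - q = \left(-1\right) 1 - q = -1 - q$)
$c{\left(N,A \right)} = 1$ ($c{\left(N,A \right)} = \left(\left(-1 - N\right) + N\right)^{2} = \left(-1\right)^{2} = 1$)
$\sqrt{c{\left(18,42 \right)} + V} = \sqrt{1 - 3330} = \sqrt{-3329} = i \sqrt{3329}$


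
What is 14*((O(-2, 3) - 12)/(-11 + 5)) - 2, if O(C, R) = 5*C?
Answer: 148/3 ≈ 49.333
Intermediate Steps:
14*((O(-2, 3) - 12)/(-11 + 5)) - 2 = 14*((5*(-2) - 12)/(-11 + 5)) - 2 = 14*((-10 - 12)/(-6)) - 2 = 14*(-22*(-1/6)) - 2 = 14*(11/3) - 2 = 154/3 - 2 = 148/3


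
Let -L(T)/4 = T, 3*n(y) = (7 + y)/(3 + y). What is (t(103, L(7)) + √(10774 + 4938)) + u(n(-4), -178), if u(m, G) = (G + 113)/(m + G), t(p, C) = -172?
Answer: -30723/179 + 4*√982 ≈ -46.289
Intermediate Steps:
n(y) = (7 + y)/(3*(3 + y)) (n(y) = ((7 + y)/(3 + y))/3 = (7 + y)/(3*(3 + y)))
L(T) = -4*T
u(m, G) = (113 + G)/(G + m)
(t(103, L(7)) + √(10774 + 4938)) + u(n(-4), -178) = (-172 + √(10774 + 4938)) + (113 - 178)/(-178 + (7 - 4)/(3*(3 - 4))) = (-172 + √15712) - 65/(-178 + (⅓)*3/(-1)) = (-172 + 4*√982) - 65/(-178 + (⅓)*(-1)*3) = (-172 + 4*√982) - 65/(-178 - 1) = (-172 + 4*√982) - 65/(-179) = (-172 + 4*√982) - 1/179*(-65) = (-172 + 4*√982) + 65/179 = -30723/179 + 4*√982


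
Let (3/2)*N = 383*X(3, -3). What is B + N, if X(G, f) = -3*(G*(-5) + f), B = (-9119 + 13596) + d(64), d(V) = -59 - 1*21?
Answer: 18185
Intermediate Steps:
d(V) = -80 (d(V) = -59 - 21 = -80)
B = 4397 (B = (-9119 + 13596) - 80 = 4477 - 80 = 4397)
X(G, f) = -3*f + 15*G (X(G, f) = -3*(-5*G + f) = -3*(f - 5*G) = -3*f + 15*G)
N = 13788 (N = 2*(383*(-3*(-3) + 15*3))/3 = 2*(383*(9 + 45))/3 = 2*(383*54)/3 = (⅔)*20682 = 13788)
B + N = 4397 + 13788 = 18185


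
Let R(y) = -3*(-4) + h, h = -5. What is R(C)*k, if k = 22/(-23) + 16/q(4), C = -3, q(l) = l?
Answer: 490/23 ≈ 21.304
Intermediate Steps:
R(y) = 7 (R(y) = -3*(-4) - 5 = 12 - 5 = 7)
k = 70/23 (k = 22/(-23) + 16/4 = 22*(-1/23) + 16*(¼) = -22/23 + 4 = 70/23 ≈ 3.0435)
R(C)*k = 7*(70/23) = 490/23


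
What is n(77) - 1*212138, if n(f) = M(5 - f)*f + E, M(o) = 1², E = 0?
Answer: -212061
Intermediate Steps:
M(o) = 1
n(f) = f (n(f) = 1*f + 0 = f + 0 = f)
n(77) - 1*212138 = 77 - 1*212138 = 77 - 212138 = -212061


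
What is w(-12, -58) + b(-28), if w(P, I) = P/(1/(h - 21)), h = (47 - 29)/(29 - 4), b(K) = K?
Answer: 5384/25 ≈ 215.36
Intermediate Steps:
h = 18/25 ≈ 0.72000
w(P, I) = -507*P/25 (w(P, I) = P/(1/(18/25 - 21)) = P/(1/(-507/25)) = P/(-25/507) = P*(-507/25) = -507*P/25)
w(-12, -58) + b(-28) = -507/25*(-12) - 28 = 6084/25 - 28 = 5384/25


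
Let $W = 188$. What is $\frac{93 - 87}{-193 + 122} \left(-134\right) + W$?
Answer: $\frac{14152}{71} \approx 199.32$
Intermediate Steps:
$\frac{93 - 87}{-193 + 122} \left(-134\right) + W = \frac{93 - 87}{-193 + 122} \left(-134\right) + 188 = \frac{6}{-71} \left(-134\right) + 188 = 6 \left(- \frac{1}{71}\right) \left(-134\right) + 188 = \left(- \frac{6}{71}\right) \left(-134\right) + 188 = \frac{804}{71} + 188 = \frac{14152}{71}$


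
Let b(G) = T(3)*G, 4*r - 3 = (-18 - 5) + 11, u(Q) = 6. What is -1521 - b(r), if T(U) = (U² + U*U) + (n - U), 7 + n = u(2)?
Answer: -2979/2 ≈ -1489.5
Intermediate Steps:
n = -1 (n = -7 + 6 = -1)
r = -9/4 (r = ¾ + ((-18 - 5) + 11)/4 = ¾ + (-23 + 11)/4 = ¾ + (¼)*(-12) = ¾ - 3 = -9/4 ≈ -2.2500)
T(U) = -1 - U + 2*U² (T(U) = (U² + U*U) + (-1 - U) = (U² + U²) + (-1 - U) = 2*U² + (-1 - U) = -1 - U + 2*U²)
b(G) = 14*G (b(G) = (-1 - 1*3 + 2*3²)*G = (-1 - 3 + 2*9)*G = (-1 - 3 + 18)*G = 14*G)
-1521 - b(r) = -1521 - 14*(-9)/4 = -1521 - 1*(-63/2) = -1521 + 63/2 = -2979/2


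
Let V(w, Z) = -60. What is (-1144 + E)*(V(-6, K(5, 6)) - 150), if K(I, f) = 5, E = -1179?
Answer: 487830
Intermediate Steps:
(-1144 + E)*(V(-6, K(5, 6)) - 150) = (-1144 - 1179)*(-60 - 150) = -2323*(-210) = 487830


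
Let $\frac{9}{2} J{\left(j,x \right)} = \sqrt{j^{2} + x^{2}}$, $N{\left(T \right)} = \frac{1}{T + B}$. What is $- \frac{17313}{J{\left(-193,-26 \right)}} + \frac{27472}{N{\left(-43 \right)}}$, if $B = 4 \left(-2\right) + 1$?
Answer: $-1373600 - \frac{155817 \sqrt{1517}}{15170} \approx -1.374 \cdot 10^{6}$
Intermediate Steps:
$B = -7$ ($B = -8 + 1 = -7$)
$N{\left(T \right)} = \frac{1}{-7 + T}$ ($N{\left(T \right)} = \frac{1}{T - 7} = \frac{1}{-7 + T}$)
$J{\left(j,x \right)} = \frac{2 \sqrt{j^{2} + x^{2}}}{9}$
$- \frac{17313}{J{\left(-193,-26 \right)}} + \frac{27472}{N{\left(-43 \right)}} = - \frac{17313}{\frac{2}{9} \sqrt{\left(-193\right)^{2} + \left(-26\right)^{2}}} + \frac{27472}{\frac{1}{-7 - 43}} = - \frac{17313}{\frac{2}{9} \sqrt{37249 + 676}} + \frac{27472}{\frac{1}{-50}} = - \frac{17313}{\frac{2}{9} \sqrt{37925}} + \frac{27472}{- \frac{1}{50}} = - \frac{17313}{\frac{2}{9} \cdot 5 \sqrt{1517}} + 27472 \left(-50\right) = - \frac{17313}{\frac{10}{9} \sqrt{1517}} - 1373600 = - 17313 \frac{9 \sqrt{1517}}{15170} - 1373600 = - \frac{155817 \sqrt{1517}}{15170} - 1373600 = -1373600 - \frac{155817 \sqrt{1517}}{15170}$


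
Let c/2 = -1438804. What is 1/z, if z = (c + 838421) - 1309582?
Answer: -1/3348769 ≈ -2.9862e-7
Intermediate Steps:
c = -2877608 (c = 2*(-1438804) = -2877608)
z = -3348769 (z = (-2877608 + 838421) - 1309582 = -2039187 - 1309582 = -3348769)
1/z = 1/(-3348769) = -1/3348769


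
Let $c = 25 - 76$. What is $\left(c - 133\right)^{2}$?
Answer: $33856$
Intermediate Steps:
$c = -51$ ($c = 25 - 76 = -51$)
$\left(c - 133\right)^{2} = \left(-51 - 133\right)^{2} = \left(-184\right)^{2} = 33856$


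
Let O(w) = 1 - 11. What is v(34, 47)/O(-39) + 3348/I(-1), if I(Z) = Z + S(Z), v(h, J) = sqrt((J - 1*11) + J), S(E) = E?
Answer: -1674 - sqrt(83)/10 ≈ -1674.9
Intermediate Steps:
O(w) = -10
v(h, J) = sqrt(-11 + 2*J) (v(h, J) = sqrt((J - 11) + J) = sqrt((-11 + J) + J) = sqrt(-11 + 2*J))
I(Z) = 2*Z (I(Z) = Z + Z = 2*Z)
v(34, 47)/O(-39) + 3348/I(-1) = sqrt(-11 + 2*47)/(-10) + 3348/((2*(-1))) = sqrt(-11 + 94)*(-1/10) + 3348/(-2) = sqrt(83)*(-1/10) + 3348*(-1/2) = -sqrt(83)/10 - 1674 = -1674 - sqrt(83)/10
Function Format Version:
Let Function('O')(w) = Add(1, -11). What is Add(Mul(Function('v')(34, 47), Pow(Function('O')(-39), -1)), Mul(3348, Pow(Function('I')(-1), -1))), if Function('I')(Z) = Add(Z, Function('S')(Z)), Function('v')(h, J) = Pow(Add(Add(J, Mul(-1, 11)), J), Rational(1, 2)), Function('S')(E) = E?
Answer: Add(-1674, Mul(Rational(-1, 10), Pow(83, Rational(1, 2)))) ≈ -1674.9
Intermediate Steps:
Function('O')(w) = -10
Function('v')(h, J) = Pow(Add(-11, Mul(2, J)), Rational(1, 2)) (Function('v')(h, J) = Pow(Add(Add(J, -11), J), Rational(1, 2)) = Pow(Add(Add(-11, J), J), Rational(1, 2)) = Pow(Add(-11, Mul(2, J)), Rational(1, 2)))
Function('I')(Z) = Mul(2, Z) (Function('I')(Z) = Add(Z, Z) = Mul(2, Z))
Add(Mul(Function('v')(34, 47), Pow(Function('O')(-39), -1)), Mul(3348, Pow(Function('I')(-1), -1))) = Add(Mul(Pow(Add(-11, Mul(2, 47)), Rational(1, 2)), Pow(-10, -1)), Mul(3348, Pow(Mul(2, -1), -1))) = Add(Mul(Pow(Add(-11, 94), Rational(1, 2)), Rational(-1, 10)), Mul(3348, Pow(-2, -1))) = Add(Mul(Pow(83, Rational(1, 2)), Rational(-1, 10)), Mul(3348, Rational(-1, 2))) = Add(Mul(Rational(-1, 10), Pow(83, Rational(1, 2))), -1674) = Add(-1674, Mul(Rational(-1, 10), Pow(83, Rational(1, 2))))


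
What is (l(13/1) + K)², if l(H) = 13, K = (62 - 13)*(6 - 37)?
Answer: 2268036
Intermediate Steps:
K = -1519 (K = 49*(-31) = -1519)
(l(13/1) + K)² = (13 - 1519)² = (-1506)² = 2268036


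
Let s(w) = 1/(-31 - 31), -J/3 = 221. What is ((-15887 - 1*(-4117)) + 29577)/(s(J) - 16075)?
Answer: -1104034/996651 ≈ -1.1077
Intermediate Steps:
J = -663 (J = -3*221 = -663)
s(w) = -1/62 (s(w) = 1/(-62) = -1/62)
((-15887 - 1*(-4117)) + 29577)/(s(J) - 16075) = ((-15887 - 1*(-4117)) + 29577)/(-1/62 - 16075) = ((-15887 + 4117) + 29577)/(-996651/62) = (-11770 + 29577)*(-62/996651) = 17807*(-62/996651) = -1104034/996651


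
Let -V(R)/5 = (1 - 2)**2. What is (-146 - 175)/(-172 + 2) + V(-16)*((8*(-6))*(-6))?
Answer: -244479/170 ≈ -1438.1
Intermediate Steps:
V(R) = -5 (V(R) = -5*(1 - 2)**2 = -5*(-1)**2 = -5*1 = -5)
(-146 - 175)/(-172 + 2) + V(-16)*((8*(-6))*(-6)) = (-146 - 175)/(-172 + 2) - 5*8*(-6)*(-6) = -321/(-170) - (-240)*(-6) = -321*(-1/170) - 5*288 = 321/170 - 1440 = -244479/170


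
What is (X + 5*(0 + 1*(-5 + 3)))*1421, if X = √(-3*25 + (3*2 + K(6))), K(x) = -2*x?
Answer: -14210 + 12789*I ≈ -14210.0 + 12789.0*I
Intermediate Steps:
X = 9*I (X = √(-3*25 + (3*2 - 2*6)) = √(-75 + (6 - 12)) = √(-75 - 6) = √(-81) = 9*I ≈ 9.0*I)
(X + 5*(0 + 1*(-5 + 3)))*1421 = (9*I + 5*(0 + 1*(-5 + 3)))*1421 = (9*I + 5*(0 + 1*(-2)))*1421 = (9*I + 5*(0 - 2))*1421 = (9*I + 5*(-2))*1421 = (9*I - 10)*1421 = (-10 + 9*I)*1421 = -14210 + 12789*I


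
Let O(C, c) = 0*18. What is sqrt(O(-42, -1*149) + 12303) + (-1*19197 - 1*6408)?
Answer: -25605 + 3*sqrt(1367) ≈ -25494.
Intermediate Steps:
O(C, c) = 0
sqrt(O(-42, -1*149) + 12303) + (-1*19197 - 1*6408) = sqrt(0 + 12303) + (-1*19197 - 1*6408) = sqrt(12303) + (-19197 - 6408) = 3*sqrt(1367) - 25605 = -25605 + 3*sqrt(1367)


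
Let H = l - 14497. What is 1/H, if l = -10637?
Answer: -1/25134 ≈ -3.9787e-5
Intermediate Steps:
H = -25134 (H = -10637 - 14497 = -25134)
1/H = 1/(-25134) = -1/25134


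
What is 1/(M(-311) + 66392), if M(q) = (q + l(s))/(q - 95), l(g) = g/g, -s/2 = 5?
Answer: 203/13477731 ≈ 1.5062e-5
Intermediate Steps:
s = -10 (s = -2*5 = -10)
l(g) = 1
M(q) = (1 + q)/(-95 + q) (M(q) = (q + 1)/(q - 95) = (1 + q)/(-95 + q))
1/(M(-311) + 66392) = 1/((1 - 311)/(-95 - 311) + 66392) = 1/(-310/(-406) + 66392) = 1/(-1/406*(-310) + 66392) = 1/(155/203 + 66392) = 1/(13477731/203) = 203/13477731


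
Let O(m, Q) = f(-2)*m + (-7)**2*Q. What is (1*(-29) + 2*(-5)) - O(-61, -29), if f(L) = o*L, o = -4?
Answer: 1870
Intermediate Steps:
f(L) = -4*L
O(m, Q) = 8*m + 49*Q (O(m, Q) = (-4*(-2))*m + (-7)**2*Q = 8*m + 49*Q)
(1*(-29) + 2*(-5)) - O(-61, -29) = (1*(-29) + 2*(-5)) - (8*(-61) + 49*(-29)) = (-29 - 10) - (-488 - 1421) = -39 - 1*(-1909) = -39 + 1909 = 1870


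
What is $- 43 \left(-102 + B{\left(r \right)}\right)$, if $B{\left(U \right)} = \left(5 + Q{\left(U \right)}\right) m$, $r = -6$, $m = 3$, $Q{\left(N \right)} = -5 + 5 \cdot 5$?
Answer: $1161$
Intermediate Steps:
$Q{\left(N \right)} = 20$ ($Q{\left(N \right)} = -5 + 25 = 20$)
$B{\left(U \right)} = 75$ ($B{\left(U \right)} = \left(5 + 20\right) 3 = 25 \cdot 3 = 75$)
$- 43 \left(-102 + B{\left(r \right)}\right) = - 43 \left(-102 + 75\right) = \left(-43\right) \left(-27\right) = 1161$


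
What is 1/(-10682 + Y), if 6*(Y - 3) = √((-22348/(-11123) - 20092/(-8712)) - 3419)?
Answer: -9313499592936/99458944876750357 - 1386*I*√37556599213102/99458944876750357 ≈ -9.3642e-5 - 8.5401e-8*I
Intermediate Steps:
Y = 3 + I*√37556599213102/629244 (Y = 3 + √((-22348/(-11123) - 20092/(-8712)) - 3419)/6 = 3 + √((-22348*(-1/11123) - 20092*(-1/8712)) - 3419)/6 = 3 + √((22348/11123 + 5023/2178) - 3419)/6 = 3 + √(104544773/24225894 - 3419)/6 = 3 + √(-82723786813/24225894)/6 = 3 + (I*√37556599213102/104874)/6 = 3 + I*√37556599213102/629244 ≈ 3.0 + 9.7392*I)
1/(-10682 + Y) = 1/(-10682 + (3 + I*√37556599213102/629244)) = 1/(-10679 + I*√37556599213102/629244)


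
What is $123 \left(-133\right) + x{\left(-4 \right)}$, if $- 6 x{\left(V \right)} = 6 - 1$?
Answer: $- \frac{98159}{6} \approx -16360.0$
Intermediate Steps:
$x{\left(V \right)} = - \frac{5}{6}$ ($x{\left(V \right)} = - \frac{6 - 1}{6} = \left(- \frac{1}{6}\right) 5 = - \frac{5}{6}$)
$123 \left(-133\right) + x{\left(-4 \right)} = 123 \left(-133\right) - \frac{5}{6} = -16359 - \frac{5}{6} = - \frac{98159}{6}$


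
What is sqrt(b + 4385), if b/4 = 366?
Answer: sqrt(5849) ≈ 76.479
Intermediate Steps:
b = 1464 (b = 4*366 = 1464)
sqrt(b + 4385) = sqrt(1464 + 4385) = sqrt(5849)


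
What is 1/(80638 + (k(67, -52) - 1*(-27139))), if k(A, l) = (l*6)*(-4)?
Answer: 1/109025 ≈ 9.1722e-6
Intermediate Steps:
k(A, l) = -24*l (k(A, l) = (6*l)*(-4) = -24*l)
1/(80638 + (k(67, -52) - 1*(-27139))) = 1/(80638 + (-24*(-52) - 1*(-27139))) = 1/(80638 + (1248 + 27139)) = 1/(80638 + 28387) = 1/109025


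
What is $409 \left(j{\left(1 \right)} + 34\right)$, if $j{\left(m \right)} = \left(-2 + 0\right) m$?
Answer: $13088$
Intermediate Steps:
$j{\left(m \right)} = - 2 m$
$409 \left(j{\left(1 \right)} + 34\right) = 409 \left(\left(-2\right) 1 + 34\right) = 409 \left(-2 + 34\right) = 409 \cdot 32 = 13088$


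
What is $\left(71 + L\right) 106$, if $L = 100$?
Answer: $18126$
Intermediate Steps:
$\left(71 + L\right) 106 = \left(71 + 100\right) 106 = 171 \cdot 106 = 18126$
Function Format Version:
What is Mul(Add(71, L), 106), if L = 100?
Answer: 18126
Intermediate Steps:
Mul(Add(71, L), 106) = Mul(Add(71, 100), 106) = Mul(171, 106) = 18126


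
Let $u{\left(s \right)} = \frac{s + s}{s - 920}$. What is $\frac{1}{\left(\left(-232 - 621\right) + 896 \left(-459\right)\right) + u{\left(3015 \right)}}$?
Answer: $- \frac{419}{172675817} \approx -2.4265 \cdot 10^{-6}$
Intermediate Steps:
$u{\left(s \right)} = \frac{2 s}{-920 + s}$
$\frac{1}{\left(\left(-232 - 621\right) + 896 \left(-459\right)\right) + u{\left(3015 \right)}} = \frac{1}{\left(\left(-232 - 621\right) + 896 \left(-459\right)\right) + 2 \cdot 3015 \frac{1}{-920 + 3015}} = \frac{1}{\left(\left(-232 - 621\right) - 411264\right) + 2 \cdot 3015 \cdot \frac{1}{2095}} = \frac{1}{\left(-853 - 411264\right) + 2 \cdot 3015 \cdot \frac{1}{2095}} = \frac{1}{-412117 + \frac{1206}{419}} = \frac{1}{- \frac{172675817}{419}} = - \frac{419}{172675817}$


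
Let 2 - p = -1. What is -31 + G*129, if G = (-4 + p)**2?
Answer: 98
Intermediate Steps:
p = 3 (p = 2 - 1*(-1) = 2 + 1 = 3)
G = 1 (G = (-4 + 3)**2 = (-1)**2 = 1)
-31 + G*129 = -31 + 1*129 = -31 + 129 = 98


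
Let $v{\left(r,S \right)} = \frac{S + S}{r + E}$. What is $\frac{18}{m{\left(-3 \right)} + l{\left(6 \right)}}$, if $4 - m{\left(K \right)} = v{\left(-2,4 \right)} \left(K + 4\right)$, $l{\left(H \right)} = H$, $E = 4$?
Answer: $3$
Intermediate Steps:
$v{\left(r,S \right)} = \frac{2 S}{4 + r}$ ($v{\left(r,S \right)} = \frac{S + S}{r + 4} = \frac{2 S}{4 + r}$)
$m{\left(K \right)} = -12 - 4 K$ ($m{\left(K \right)} = 4 - 2 \cdot 4 \frac{1}{4 - 2} \left(K + 4\right) = 4 - 2 \cdot 4 \cdot \frac{1}{2} \left(4 + K\right) = 4 - 4 \left(4 + K\right) = 4 - \left(16 + 4 K\right) = -12 - 4 K$)
$\frac{18}{m{\left(-3 \right)} + l{\left(6 \right)}} = \frac{18}{\left(-12 - -12\right) + 6} = \frac{18}{\left(-12 + 12\right) + 6} = \frac{18}{0 + 6} = \frac{18}{6} = 18 \cdot \frac{1}{6} = 3$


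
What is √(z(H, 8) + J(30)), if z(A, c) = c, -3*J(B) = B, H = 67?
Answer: I*√2 ≈ 1.4142*I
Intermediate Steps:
J(B) = -B/3
√(z(H, 8) + J(30)) = √(8 - ⅓*30) = √(8 - 10) = √(-2) = I*√2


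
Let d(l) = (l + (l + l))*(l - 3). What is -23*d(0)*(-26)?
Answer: 0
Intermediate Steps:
d(l) = 3*l*(-3 + l) (d(l) = (l + 2*l)*(-3 + l) = (3*l)*(-3 + l) = 3*l*(-3 + l))
-23*d(0)*(-26) = -69*0*(-3 + 0)*(-26) = -69*0*(-3)*(-26) = -23*0*(-26) = 0*(-26) = 0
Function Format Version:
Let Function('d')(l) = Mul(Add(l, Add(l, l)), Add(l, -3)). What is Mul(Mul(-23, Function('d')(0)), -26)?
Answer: 0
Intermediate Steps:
Function('d')(l) = Mul(3, l, Add(-3, l)) (Function('d')(l) = Mul(Add(l, Mul(2, l)), Add(-3, l)) = Mul(Mul(3, l), Add(-3, l)) = Mul(3, l, Add(-3, l)))
Mul(Mul(-23, Function('d')(0)), -26) = Mul(Mul(-23, Mul(3, 0, Add(-3, 0))), -26) = Mul(Mul(-23, Mul(3, 0, -3)), -26) = Mul(Mul(-23, 0), -26) = Mul(0, -26) = 0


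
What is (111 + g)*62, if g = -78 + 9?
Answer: 2604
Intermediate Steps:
g = -69
(111 + g)*62 = (111 - 69)*62 = 42*62 = 2604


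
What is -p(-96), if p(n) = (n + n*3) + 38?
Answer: 346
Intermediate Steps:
p(n) = 38 + 4*n (p(n) = (n + 3*n) + 38 = 4*n + 38 = 38 + 4*n)
-p(-96) = -(38 + 4*(-96)) = -(38 - 384) = -1*(-346) = 346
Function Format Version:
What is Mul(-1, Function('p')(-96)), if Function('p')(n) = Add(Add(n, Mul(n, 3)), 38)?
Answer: 346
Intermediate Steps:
Function('p')(n) = Add(38, Mul(4, n)) (Function('p')(n) = Add(Add(n, Mul(3, n)), 38) = Add(Mul(4, n), 38) = Add(38, Mul(4, n)))
Mul(-1, Function('p')(-96)) = Mul(-1, Add(38, Mul(4, -96))) = Mul(-1, Add(38, -384)) = Mul(-1, -346) = 346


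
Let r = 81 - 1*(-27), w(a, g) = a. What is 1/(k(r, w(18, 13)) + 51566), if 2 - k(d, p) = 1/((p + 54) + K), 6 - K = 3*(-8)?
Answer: 102/5259935 ≈ 1.9392e-5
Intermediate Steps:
K = 30 (K = 6 - 3*(-8) = 6 - 1*(-24) = 6 + 24 = 30)
r = 108 (r = 81 + 27 = 108)
k(d, p) = 2 - 1/(84 + p) (k(d, p) = 2 - 1/((p + 54) + 30) = 2 - 1/((54 + p) + 30) = 2 - 1/(84 + p))
1/(k(r, w(18, 13)) + 51566) = 1/((167 + 2*18)/(84 + 18) + 51566) = 1/((167 + 36)/102 + 51566) = 1/((1/102)*203 + 51566) = 1/(203/102 + 51566) = 1/(5259935/102) = 102/5259935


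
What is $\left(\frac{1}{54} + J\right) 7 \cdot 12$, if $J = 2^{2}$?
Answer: $\frac{3038}{9} \approx 337.56$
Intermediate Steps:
$J = 4$
$\left(\frac{1}{54} + J\right) 7 \cdot 12 = \left(\frac{1}{54} + 4\right) 7 \cdot 12 = \left(\frac{1}{54} + 4\right) 84 = \frac{217}{54} \cdot 84 = \frac{3038}{9}$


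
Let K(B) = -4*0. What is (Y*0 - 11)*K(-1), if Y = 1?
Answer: 0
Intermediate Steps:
K(B) = 0
(Y*0 - 11)*K(-1) = (1*0 - 11)*0 = (0 - 11)*0 = -11*0 = 0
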